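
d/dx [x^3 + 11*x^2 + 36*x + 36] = 3*x^2 + 22*x + 36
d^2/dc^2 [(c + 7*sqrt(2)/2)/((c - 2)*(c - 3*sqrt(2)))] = (-2*(c - 2)^2*(c - 3*sqrt(2)) + (c - 2)^2*(2*c + 7*sqrt(2)) - 2*(c - 2)*(c - 3*sqrt(2))^2 + (c - 2)*(c - 3*sqrt(2))*(2*c + 7*sqrt(2)) + (c - 3*sqrt(2))^2*(2*c + 7*sqrt(2)))/((c - 2)^3*(c - 3*sqrt(2))^3)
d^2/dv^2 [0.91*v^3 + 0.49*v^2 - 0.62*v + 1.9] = 5.46*v + 0.98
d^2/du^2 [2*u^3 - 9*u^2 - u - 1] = 12*u - 18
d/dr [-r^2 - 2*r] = -2*r - 2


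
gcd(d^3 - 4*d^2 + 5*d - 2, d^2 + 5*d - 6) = d - 1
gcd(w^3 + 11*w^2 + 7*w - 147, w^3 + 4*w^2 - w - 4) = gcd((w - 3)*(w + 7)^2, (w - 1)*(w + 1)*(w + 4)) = 1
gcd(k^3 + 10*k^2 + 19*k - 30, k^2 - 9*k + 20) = 1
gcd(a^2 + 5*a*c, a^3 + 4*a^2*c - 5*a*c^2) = a^2 + 5*a*c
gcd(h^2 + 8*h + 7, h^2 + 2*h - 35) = h + 7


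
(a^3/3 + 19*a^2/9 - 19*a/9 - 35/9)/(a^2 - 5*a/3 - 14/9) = (-3*a^3 - 19*a^2 + 19*a + 35)/(-9*a^2 + 15*a + 14)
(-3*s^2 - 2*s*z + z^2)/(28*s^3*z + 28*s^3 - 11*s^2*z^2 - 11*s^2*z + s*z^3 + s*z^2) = (-3*s^2 - 2*s*z + z^2)/(s*(28*s^2*z + 28*s^2 - 11*s*z^2 - 11*s*z + z^3 + z^2))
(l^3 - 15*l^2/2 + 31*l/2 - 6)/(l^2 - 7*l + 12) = l - 1/2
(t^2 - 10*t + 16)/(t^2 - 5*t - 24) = (t - 2)/(t + 3)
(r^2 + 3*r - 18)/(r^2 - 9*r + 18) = (r + 6)/(r - 6)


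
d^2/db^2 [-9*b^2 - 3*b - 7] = -18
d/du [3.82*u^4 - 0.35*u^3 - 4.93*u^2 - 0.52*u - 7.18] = 15.28*u^3 - 1.05*u^2 - 9.86*u - 0.52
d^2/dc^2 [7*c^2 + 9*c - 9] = 14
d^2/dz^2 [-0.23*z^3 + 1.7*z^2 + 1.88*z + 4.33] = 3.4 - 1.38*z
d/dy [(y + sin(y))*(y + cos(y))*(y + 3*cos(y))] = -(y + sin(y))*(y + cos(y))*(3*sin(y) - 1) - (y + sin(y))*(y + 3*cos(y))*(sin(y) - 1) + (y + cos(y))*(y + 3*cos(y))*(cos(y) + 1)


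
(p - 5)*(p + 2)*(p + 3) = p^3 - 19*p - 30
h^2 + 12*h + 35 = (h + 5)*(h + 7)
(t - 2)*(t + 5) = t^2 + 3*t - 10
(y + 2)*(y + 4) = y^2 + 6*y + 8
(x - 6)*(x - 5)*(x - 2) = x^3 - 13*x^2 + 52*x - 60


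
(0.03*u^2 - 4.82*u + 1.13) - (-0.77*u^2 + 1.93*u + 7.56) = 0.8*u^2 - 6.75*u - 6.43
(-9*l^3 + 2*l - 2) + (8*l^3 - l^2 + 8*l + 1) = -l^3 - l^2 + 10*l - 1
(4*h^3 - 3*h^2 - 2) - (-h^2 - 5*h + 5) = 4*h^3 - 2*h^2 + 5*h - 7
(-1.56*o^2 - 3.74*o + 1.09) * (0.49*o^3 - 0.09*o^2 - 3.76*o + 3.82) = -0.7644*o^5 - 1.6922*o^4 + 6.7363*o^3 + 8.0051*o^2 - 18.3852*o + 4.1638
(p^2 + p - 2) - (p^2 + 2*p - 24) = 22 - p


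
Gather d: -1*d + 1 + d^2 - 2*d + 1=d^2 - 3*d + 2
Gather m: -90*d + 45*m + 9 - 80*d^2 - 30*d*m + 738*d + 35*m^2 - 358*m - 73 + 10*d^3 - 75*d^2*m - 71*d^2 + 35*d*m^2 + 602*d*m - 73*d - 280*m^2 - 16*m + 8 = 10*d^3 - 151*d^2 + 575*d + m^2*(35*d - 245) + m*(-75*d^2 + 572*d - 329) - 56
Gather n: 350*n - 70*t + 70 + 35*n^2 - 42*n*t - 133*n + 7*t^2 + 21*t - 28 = 35*n^2 + n*(217 - 42*t) + 7*t^2 - 49*t + 42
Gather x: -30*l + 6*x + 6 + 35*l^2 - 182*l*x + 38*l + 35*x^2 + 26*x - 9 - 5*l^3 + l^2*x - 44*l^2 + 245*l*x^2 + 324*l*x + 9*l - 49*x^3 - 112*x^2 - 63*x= -5*l^3 - 9*l^2 + 17*l - 49*x^3 + x^2*(245*l - 77) + x*(l^2 + 142*l - 31) - 3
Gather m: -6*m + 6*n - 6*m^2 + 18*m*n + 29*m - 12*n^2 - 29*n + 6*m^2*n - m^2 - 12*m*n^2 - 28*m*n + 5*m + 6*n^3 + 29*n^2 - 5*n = m^2*(6*n - 7) + m*(-12*n^2 - 10*n + 28) + 6*n^3 + 17*n^2 - 28*n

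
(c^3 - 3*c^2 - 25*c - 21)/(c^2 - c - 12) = (c^2 - 6*c - 7)/(c - 4)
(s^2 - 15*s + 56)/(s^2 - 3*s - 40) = (s - 7)/(s + 5)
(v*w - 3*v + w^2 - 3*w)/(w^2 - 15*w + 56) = (v*w - 3*v + w^2 - 3*w)/(w^2 - 15*w + 56)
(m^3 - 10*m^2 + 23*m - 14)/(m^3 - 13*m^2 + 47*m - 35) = (m - 2)/(m - 5)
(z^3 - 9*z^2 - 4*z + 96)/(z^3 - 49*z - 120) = (z - 4)/(z + 5)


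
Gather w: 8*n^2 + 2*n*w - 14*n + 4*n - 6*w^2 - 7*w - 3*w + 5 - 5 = 8*n^2 - 10*n - 6*w^2 + w*(2*n - 10)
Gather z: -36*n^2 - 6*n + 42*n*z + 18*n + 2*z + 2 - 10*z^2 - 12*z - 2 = -36*n^2 + 12*n - 10*z^2 + z*(42*n - 10)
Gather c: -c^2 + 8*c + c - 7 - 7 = -c^2 + 9*c - 14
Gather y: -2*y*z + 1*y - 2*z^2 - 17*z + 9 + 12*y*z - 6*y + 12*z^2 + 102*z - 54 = y*(10*z - 5) + 10*z^2 + 85*z - 45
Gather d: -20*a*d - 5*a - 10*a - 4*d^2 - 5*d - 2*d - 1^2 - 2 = -15*a - 4*d^2 + d*(-20*a - 7) - 3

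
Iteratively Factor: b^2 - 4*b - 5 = (b + 1)*(b - 5)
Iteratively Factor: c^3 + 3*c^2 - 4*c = (c)*(c^2 + 3*c - 4) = c*(c + 4)*(c - 1)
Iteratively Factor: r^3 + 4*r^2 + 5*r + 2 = (r + 2)*(r^2 + 2*r + 1) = (r + 1)*(r + 2)*(r + 1)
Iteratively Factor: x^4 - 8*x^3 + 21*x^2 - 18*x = (x)*(x^3 - 8*x^2 + 21*x - 18) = x*(x - 3)*(x^2 - 5*x + 6) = x*(x - 3)*(x - 2)*(x - 3)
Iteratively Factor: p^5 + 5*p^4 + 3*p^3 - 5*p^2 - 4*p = (p)*(p^4 + 5*p^3 + 3*p^2 - 5*p - 4) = p*(p + 1)*(p^3 + 4*p^2 - p - 4) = p*(p - 1)*(p + 1)*(p^2 + 5*p + 4) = p*(p - 1)*(p + 1)*(p + 4)*(p + 1)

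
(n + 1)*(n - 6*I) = n^2 + n - 6*I*n - 6*I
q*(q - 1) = q^2 - q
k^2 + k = k*(k + 1)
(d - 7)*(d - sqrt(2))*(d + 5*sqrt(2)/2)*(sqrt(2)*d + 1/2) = sqrt(2)*d^4 - 7*sqrt(2)*d^3 + 7*d^3/2 - 49*d^2/2 - 17*sqrt(2)*d^2/4 - 5*d/2 + 119*sqrt(2)*d/4 + 35/2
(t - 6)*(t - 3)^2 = t^3 - 12*t^2 + 45*t - 54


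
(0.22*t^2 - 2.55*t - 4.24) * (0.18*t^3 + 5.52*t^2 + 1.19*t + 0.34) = 0.0396*t^5 + 0.7554*t^4 - 14.5774*t^3 - 26.3645*t^2 - 5.9126*t - 1.4416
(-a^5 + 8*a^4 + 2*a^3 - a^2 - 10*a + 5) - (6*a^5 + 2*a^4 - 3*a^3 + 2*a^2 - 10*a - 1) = -7*a^5 + 6*a^4 + 5*a^3 - 3*a^2 + 6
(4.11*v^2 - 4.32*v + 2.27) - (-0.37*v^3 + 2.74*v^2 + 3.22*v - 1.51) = 0.37*v^3 + 1.37*v^2 - 7.54*v + 3.78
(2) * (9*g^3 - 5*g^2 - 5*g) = 18*g^3 - 10*g^2 - 10*g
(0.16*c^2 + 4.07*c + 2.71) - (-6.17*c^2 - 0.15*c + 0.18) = 6.33*c^2 + 4.22*c + 2.53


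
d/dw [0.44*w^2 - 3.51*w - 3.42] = 0.88*w - 3.51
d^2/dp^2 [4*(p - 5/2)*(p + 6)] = 8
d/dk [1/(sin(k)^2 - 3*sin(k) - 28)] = (3 - 2*sin(k))*cos(k)/((sin(k) - 7)^2*(sin(k) + 4)^2)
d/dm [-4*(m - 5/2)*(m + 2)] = 2 - 8*m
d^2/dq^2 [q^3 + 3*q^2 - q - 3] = 6*q + 6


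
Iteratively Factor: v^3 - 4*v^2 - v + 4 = (v + 1)*(v^2 - 5*v + 4) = (v - 4)*(v + 1)*(v - 1)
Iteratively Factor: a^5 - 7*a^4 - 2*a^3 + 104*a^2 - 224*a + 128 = (a - 4)*(a^4 - 3*a^3 - 14*a^2 + 48*a - 32) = (a - 4)^2*(a^3 + a^2 - 10*a + 8) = (a - 4)^2*(a - 2)*(a^2 + 3*a - 4) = (a - 4)^2*(a - 2)*(a + 4)*(a - 1)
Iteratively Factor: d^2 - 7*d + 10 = (d - 2)*(d - 5)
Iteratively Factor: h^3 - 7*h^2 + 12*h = (h - 4)*(h^2 - 3*h) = (h - 4)*(h - 3)*(h)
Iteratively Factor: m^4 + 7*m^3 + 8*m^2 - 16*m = (m + 4)*(m^3 + 3*m^2 - 4*m) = m*(m + 4)*(m^2 + 3*m - 4) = m*(m + 4)^2*(m - 1)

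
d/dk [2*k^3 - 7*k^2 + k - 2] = 6*k^2 - 14*k + 1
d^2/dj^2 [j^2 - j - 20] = 2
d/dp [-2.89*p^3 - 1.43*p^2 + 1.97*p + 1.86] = -8.67*p^2 - 2.86*p + 1.97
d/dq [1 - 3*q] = -3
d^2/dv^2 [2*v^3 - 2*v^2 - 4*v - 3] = 12*v - 4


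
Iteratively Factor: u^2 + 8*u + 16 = (u + 4)*(u + 4)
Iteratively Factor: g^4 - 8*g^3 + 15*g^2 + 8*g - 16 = (g + 1)*(g^3 - 9*g^2 + 24*g - 16) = (g - 1)*(g + 1)*(g^2 - 8*g + 16) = (g - 4)*(g - 1)*(g + 1)*(g - 4)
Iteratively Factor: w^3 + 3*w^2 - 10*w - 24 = (w + 2)*(w^2 + w - 12) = (w - 3)*(w + 2)*(w + 4)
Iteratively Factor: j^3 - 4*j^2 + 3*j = (j - 1)*(j^2 - 3*j) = (j - 3)*(j - 1)*(j)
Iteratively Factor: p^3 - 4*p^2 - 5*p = (p + 1)*(p^2 - 5*p) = p*(p + 1)*(p - 5)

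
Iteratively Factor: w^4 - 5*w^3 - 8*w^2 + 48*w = (w)*(w^3 - 5*w^2 - 8*w + 48) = w*(w - 4)*(w^2 - w - 12) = w*(w - 4)*(w + 3)*(w - 4)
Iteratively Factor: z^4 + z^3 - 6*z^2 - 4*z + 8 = (z - 1)*(z^3 + 2*z^2 - 4*z - 8) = (z - 2)*(z - 1)*(z^2 + 4*z + 4) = (z - 2)*(z - 1)*(z + 2)*(z + 2)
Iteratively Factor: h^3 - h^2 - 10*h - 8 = (h + 2)*(h^2 - 3*h - 4) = (h - 4)*(h + 2)*(h + 1)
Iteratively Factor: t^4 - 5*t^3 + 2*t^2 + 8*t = (t + 1)*(t^3 - 6*t^2 + 8*t) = (t - 2)*(t + 1)*(t^2 - 4*t) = t*(t - 2)*(t + 1)*(t - 4)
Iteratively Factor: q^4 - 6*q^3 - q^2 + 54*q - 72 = (q - 4)*(q^3 - 2*q^2 - 9*q + 18) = (q - 4)*(q - 3)*(q^2 + q - 6) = (q - 4)*(q - 3)*(q + 3)*(q - 2)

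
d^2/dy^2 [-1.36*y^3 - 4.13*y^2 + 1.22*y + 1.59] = -8.16*y - 8.26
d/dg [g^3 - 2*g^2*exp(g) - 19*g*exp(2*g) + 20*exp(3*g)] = -2*g^2*exp(g) + 3*g^2 - 38*g*exp(2*g) - 4*g*exp(g) + 60*exp(3*g) - 19*exp(2*g)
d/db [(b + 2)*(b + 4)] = 2*b + 6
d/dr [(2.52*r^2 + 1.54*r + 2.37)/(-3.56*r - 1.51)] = (-8.9712*r^2 - 7.6104*r + 6.1118)/(12.6736*r^2 + 10.7512*r + 2.2801)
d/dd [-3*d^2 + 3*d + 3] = 3 - 6*d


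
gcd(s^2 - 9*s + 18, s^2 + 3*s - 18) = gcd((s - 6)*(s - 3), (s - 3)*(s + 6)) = s - 3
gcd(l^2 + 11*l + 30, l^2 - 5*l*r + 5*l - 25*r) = l + 5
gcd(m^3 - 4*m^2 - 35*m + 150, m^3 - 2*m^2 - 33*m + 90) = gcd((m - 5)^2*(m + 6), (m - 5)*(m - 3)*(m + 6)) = m^2 + m - 30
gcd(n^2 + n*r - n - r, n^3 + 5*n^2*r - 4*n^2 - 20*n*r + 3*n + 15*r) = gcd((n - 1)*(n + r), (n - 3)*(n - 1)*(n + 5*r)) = n - 1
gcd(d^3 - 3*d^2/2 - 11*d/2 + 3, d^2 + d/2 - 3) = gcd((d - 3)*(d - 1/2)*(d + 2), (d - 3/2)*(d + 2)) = d + 2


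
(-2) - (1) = -3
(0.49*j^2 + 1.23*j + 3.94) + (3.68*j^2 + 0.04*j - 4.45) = 4.17*j^2 + 1.27*j - 0.51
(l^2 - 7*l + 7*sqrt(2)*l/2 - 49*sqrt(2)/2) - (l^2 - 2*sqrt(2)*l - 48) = -7*l + 11*sqrt(2)*l/2 - 49*sqrt(2)/2 + 48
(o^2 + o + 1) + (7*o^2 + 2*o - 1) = 8*o^2 + 3*o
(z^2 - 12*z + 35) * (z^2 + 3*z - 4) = z^4 - 9*z^3 - 5*z^2 + 153*z - 140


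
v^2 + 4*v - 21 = (v - 3)*(v + 7)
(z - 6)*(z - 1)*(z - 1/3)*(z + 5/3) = z^4 - 17*z^3/3 - 35*z^2/9 + 107*z/9 - 10/3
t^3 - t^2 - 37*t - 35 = (t - 7)*(t + 1)*(t + 5)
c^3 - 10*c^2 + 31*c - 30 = (c - 5)*(c - 3)*(c - 2)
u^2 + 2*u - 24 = (u - 4)*(u + 6)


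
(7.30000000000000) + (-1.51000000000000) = 5.79000000000000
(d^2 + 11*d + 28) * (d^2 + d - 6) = d^4 + 12*d^3 + 33*d^2 - 38*d - 168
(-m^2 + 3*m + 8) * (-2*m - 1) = 2*m^3 - 5*m^2 - 19*m - 8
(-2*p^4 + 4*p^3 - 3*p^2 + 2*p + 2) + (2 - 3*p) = -2*p^4 + 4*p^3 - 3*p^2 - p + 4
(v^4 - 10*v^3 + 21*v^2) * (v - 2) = v^5 - 12*v^4 + 41*v^3 - 42*v^2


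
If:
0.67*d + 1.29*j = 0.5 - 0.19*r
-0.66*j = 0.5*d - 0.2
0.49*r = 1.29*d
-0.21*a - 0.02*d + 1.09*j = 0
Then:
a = -0.70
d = 0.57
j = -0.13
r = 1.49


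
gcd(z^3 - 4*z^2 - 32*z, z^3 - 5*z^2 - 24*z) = z^2 - 8*z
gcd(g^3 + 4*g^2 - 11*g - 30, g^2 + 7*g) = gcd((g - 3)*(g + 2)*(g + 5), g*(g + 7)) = 1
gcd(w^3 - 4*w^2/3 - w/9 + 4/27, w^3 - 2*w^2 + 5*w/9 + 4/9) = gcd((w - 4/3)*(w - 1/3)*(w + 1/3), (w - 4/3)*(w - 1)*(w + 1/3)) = w^2 - w - 4/9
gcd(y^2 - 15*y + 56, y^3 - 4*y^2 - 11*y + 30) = 1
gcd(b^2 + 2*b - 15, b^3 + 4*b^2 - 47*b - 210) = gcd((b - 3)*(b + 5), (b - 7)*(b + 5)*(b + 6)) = b + 5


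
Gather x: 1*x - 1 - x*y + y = x*(1 - y) + y - 1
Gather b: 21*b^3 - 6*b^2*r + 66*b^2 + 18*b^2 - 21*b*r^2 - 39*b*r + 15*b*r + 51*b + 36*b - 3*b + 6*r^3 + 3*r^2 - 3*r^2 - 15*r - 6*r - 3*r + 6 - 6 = 21*b^3 + b^2*(84 - 6*r) + b*(-21*r^2 - 24*r + 84) + 6*r^3 - 24*r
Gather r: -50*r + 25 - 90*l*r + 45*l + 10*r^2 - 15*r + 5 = 45*l + 10*r^2 + r*(-90*l - 65) + 30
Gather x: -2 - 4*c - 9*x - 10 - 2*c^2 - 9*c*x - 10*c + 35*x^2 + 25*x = -2*c^2 - 14*c + 35*x^2 + x*(16 - 9*c) - 12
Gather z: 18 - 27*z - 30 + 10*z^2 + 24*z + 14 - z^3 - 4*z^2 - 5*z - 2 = -z^3 + 6*z^2 - 8*z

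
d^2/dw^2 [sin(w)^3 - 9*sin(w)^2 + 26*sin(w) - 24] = -9*sin(w)^3 + 36*sin(w)^2 - 20*sin(w) - 18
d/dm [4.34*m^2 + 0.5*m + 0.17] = 8.68*m + 0.5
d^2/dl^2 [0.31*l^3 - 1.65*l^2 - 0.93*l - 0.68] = 1.86*l - 3.3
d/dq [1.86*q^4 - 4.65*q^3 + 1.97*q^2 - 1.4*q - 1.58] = 7.44*q^3 - 13.95*q^2 + 3.94*q - 1.4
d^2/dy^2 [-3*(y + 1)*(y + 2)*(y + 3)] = -18*y - 36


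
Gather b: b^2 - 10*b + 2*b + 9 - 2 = b^2 - 8*b + 7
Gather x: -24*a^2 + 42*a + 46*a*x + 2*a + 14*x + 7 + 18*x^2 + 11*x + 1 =-24*a^2 + 44*a + 18*x^2 + x*(46*a + 25) + 8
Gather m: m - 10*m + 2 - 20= -9*m - 18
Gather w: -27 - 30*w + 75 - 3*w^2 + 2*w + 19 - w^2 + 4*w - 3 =-4*w^2 - 24*w + 64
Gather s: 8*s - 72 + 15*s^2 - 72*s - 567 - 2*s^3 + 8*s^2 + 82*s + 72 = -2*s^3 + 23*s^2 + 18*s - 567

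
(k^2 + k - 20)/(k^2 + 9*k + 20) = (k - 4)/(k + 4)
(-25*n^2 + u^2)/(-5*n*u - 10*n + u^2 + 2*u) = (5*n + u)/(u + 2)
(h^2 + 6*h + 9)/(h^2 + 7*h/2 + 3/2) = 2*(h + 3)/(2*h + 1)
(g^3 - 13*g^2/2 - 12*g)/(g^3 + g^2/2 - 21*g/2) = (2*g^2 - 13*g - 24)/(2*g^2 + g - 21)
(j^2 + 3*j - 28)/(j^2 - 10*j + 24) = (j + 7)/(j - 6)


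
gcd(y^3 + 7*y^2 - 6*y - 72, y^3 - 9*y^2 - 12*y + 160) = y + 4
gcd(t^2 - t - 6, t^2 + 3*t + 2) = t + 2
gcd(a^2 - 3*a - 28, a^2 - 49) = a - 7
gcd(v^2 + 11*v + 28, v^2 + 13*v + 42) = v + 7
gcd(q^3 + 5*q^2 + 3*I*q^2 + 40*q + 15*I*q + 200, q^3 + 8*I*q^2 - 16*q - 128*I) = q + 8*I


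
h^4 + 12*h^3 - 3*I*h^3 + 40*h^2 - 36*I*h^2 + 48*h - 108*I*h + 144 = (h + 6)^2*(h - 4*I)*(h + I)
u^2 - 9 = (u - 3)*(u + 3)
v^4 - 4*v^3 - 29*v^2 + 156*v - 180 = (v - 5)*(v - 3)*(v - 2)*(v + 6)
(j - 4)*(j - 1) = j^2 - 5*j + 4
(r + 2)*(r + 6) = r^2 + 8*r + 12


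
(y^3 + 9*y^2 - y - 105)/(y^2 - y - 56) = (y^2 + 2*y - 15)/(y - 8)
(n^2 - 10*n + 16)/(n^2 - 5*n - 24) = (n - 2)/(n + 3)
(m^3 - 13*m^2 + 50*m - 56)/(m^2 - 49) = (m^2 - 6*m + 8)/(m + 7)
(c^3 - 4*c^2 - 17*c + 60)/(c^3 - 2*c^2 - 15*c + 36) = (c - 5)/(c - 3)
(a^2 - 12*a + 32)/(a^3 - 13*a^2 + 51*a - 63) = (a^2 - 12*a + 32)/(a^3 - 13*a^2 + 51*a - 63)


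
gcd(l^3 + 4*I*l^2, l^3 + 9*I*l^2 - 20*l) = l^2 + 4*I*l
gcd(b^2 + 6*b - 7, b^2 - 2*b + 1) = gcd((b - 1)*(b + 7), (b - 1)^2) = b - 1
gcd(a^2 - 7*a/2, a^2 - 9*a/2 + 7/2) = a - 7/2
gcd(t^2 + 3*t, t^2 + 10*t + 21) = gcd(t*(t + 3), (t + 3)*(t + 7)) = t + 3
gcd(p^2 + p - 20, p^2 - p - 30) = p + 5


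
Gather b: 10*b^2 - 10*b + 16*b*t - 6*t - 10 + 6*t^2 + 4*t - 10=10*b^2 + b*(16*t - 10) + 6*t^2 - 2*t - 20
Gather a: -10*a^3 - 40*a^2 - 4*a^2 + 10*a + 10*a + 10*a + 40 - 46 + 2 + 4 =-10*a^3 - 44*a^2 + 30*a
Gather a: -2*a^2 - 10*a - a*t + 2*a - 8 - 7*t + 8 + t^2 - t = -2*a^2 + a*(-t - 8) + t^2 - 8*t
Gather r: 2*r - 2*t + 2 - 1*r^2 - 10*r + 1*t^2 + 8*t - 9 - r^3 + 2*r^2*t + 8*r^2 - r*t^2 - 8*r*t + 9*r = -r^3 + r^2*(2*t + 7) + r*(-t^2 - 8*t + 1) + t^2 + 6*t - 7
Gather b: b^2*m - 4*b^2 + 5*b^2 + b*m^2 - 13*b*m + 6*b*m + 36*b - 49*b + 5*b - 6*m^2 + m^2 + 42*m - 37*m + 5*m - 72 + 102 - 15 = b^2*(m + 1) + b*(m^2 - 7*m - 8) - 5*m^2 + 10*m + 15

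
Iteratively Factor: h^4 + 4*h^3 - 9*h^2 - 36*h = (h - 3)*(h^3 + 7*h^2 + 12*h) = (h - 3)*(h + 3)*(h^2 + 4*h) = h*(h - 3)*(h + 3)*(h + 4)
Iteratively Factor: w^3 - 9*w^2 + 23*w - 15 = (w - 5)*(w^2 - 4*w + 3) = (w - 5)*(w - 3)*(w - 1)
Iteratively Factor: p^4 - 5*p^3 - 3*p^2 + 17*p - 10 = (p - 5)*(p^3 - 3*p + 2) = (p - 5)*(p - 1)*(p^2 + p - 2) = (p - 5)*(p - 1)^2*(p + 2)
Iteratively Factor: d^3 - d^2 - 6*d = (d + 2)*(d^2 - 3*d) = d*(d + 2)*(d - 3)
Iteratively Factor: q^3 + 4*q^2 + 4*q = (q)*(q^2 + 4*q + 4) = q*(q + 2)*(q + 2)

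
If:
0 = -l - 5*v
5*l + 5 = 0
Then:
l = -1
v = 1/5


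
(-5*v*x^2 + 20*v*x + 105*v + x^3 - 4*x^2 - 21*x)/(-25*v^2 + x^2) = (x^2 - 4*x - 21)/(5*v + x)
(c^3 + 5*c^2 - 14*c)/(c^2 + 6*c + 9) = c*(c^2 + 5*c - 14)/(c^2 + 6*c + 9)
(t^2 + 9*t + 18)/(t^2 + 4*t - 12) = (t + 3)/(t - 2)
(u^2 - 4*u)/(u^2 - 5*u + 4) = u/(u - 1)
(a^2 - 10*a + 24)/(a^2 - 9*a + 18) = (a - 4)/(a - 3)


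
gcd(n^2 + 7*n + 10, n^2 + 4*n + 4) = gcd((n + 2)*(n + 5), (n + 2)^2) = n + 2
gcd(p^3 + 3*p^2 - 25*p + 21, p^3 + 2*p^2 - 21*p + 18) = p^2 - 4*p + 3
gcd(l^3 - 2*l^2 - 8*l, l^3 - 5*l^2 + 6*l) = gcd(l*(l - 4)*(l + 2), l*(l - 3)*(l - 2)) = l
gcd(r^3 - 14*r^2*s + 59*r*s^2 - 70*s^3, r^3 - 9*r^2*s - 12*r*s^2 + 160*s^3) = r - 5*s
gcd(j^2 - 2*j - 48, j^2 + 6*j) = j + 6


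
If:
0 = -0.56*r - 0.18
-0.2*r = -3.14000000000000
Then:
No Solution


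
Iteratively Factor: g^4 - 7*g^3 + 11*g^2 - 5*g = (g)*(g^3 - 7*g^2 + 11*g - 5) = g*(g - 1)*(g^2 - 6*g + 5) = g*(g - 1)^2*(g - 5)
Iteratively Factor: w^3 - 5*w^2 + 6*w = (w - 2)*(w^2 - 3*w) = w*(w - 2)*(w - 3)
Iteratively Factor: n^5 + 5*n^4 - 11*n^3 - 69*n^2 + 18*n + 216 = (n + 3)*(n^4 + 2*n^3 - 17*n^2 - 18*n + 72) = (n - 2)*(n + 3)*(n^3 + 4*n^2 - 9*n - 36) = (n - 2)*(n + 3)*(n + 4)*(n^2 - 9) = (n - 3)*(n - 2)*(n + 3)*(n + 4)*(n + 3)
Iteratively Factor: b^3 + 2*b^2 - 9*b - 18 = (b + 3)*(b^2 - b - 6) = (b - 3)*(b + 3)*(b + 2)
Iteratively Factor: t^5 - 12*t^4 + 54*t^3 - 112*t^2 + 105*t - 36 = (t - 3)*(t^4 - 9*t^3 + 27*t^2 - 31*t + 12) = (t - 3)*(t - 1)*(t^3 - 8*t^2 + 19*t - 12) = (t - 3)^2*(t - 1)*(t^2 - 5*t + 4) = (t - 3)^2*(t - 1)^2*(t - 4)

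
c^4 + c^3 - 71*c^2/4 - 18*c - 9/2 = (c + 1/2)^2*(c - 3*sqrt(2))*(c + 3*sqrt(2))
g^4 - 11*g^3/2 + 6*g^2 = g^2*(g - 4)*(g - 3/2)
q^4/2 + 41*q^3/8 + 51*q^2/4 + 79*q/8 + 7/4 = (q/2 + 1)*(q + 1/4)*(q + 1)*(q + 7)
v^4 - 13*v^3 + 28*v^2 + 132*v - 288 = (v - 8)*(v - 6)*(v - 2)*(v + 3)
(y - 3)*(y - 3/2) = y^2 - 9*y/2 + 9/2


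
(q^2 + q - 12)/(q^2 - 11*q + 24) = (q + 4)/(q - 8)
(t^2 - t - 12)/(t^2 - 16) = (t + 3)/(t + 4)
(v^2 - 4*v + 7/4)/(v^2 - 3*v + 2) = (v^2 - 4*v + 7/4)/(v^2 - 3*v + 2)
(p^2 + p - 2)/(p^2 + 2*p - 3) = (p + 2)/(p + 3)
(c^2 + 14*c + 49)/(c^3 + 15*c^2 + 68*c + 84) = (c + 7)/(c^2 + 8*c + 12)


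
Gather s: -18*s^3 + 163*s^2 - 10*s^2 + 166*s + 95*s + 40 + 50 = -18*s^3 + 153*s^2 + 261*s + 90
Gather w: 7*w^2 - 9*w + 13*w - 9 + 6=7*w^2 + 4*w - 3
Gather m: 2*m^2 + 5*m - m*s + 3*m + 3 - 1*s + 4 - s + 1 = 2*m^2 + m*(8 - s) - 2*s + 8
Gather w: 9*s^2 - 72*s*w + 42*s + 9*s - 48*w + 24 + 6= 9*s^2 + 51*s + w*(-72*s - 48) + 30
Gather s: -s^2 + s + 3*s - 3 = -s^2 + 4*s - 3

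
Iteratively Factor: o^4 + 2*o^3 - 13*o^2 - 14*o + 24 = (o + 4)*(o^3 - 2*o^2 - 5*o + 6) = (o - 1)*(o + 4)*(o^2 - o - 6) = (o - 3)*(o - 1)*(o + 4)*(o + 2)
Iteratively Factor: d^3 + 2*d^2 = (d)*(d^2 + 2*d) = d*(d + 2)*(d)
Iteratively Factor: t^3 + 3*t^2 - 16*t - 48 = (t + 4)*(t^2 - t - 12) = (t - 4)*(t + 4)*(t + 3)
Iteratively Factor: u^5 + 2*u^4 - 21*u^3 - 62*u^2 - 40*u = (u - 5)*(u^4 + 7*u^3 + 14*u^2 + 8*u) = (u - 5)*(u + 1)*(u^3 + 6*u^2 + 8*u) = (u - 5)*(u + 1)*(u + 4)*(u^2 + 2*u) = (u - 5)*(u + 1)*(u + 2)*(u + 4)*(u)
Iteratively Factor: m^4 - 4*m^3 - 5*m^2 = (m)*(m^3 - 4*m^2 - 5*m) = m^2*(m^2 - 4*m - 5) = m^2*(m - 5)*(m + 1)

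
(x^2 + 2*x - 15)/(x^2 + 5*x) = (x - 3)/x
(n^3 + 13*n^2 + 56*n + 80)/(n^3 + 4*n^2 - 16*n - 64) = (n + 5)/(n - 4)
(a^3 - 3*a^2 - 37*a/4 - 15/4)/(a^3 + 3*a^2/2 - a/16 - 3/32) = 8*(2*a^2 - 9*a - 5)/(16*a^2 - 1)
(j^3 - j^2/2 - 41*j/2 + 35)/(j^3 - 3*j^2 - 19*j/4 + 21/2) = 2*(j^2 + 3*j - 10)/(2*j^2 + j - 6)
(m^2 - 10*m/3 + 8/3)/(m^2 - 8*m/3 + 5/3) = (3*m^2 - 10*m + 8)/(3*m^2 - 8*m + 5)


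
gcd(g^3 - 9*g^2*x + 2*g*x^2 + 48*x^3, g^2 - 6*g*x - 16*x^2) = -g^2 + 6*g*x + 16*x^2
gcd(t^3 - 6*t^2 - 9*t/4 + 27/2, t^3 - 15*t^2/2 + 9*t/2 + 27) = t^2 - 9*t/2 - 9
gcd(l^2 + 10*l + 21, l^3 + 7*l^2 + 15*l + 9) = l + 3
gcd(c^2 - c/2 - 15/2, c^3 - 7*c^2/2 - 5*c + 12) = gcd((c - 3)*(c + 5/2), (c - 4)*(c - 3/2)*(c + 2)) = 1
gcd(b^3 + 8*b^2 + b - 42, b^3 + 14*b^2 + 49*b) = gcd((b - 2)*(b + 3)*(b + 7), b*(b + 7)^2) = b + 7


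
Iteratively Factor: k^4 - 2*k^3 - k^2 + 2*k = (k)*(k^3 - 2*k^2 - k + 2) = k*(k + 1)*(k^2 - 3*k + 2) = k*(k - 2)*(k + 1)*(k - 1)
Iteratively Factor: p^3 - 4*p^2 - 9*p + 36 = (p - 4)*(p^2 - 9) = (p - 4)*(p - 3)*(p + 3)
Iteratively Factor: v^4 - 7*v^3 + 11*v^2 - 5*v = (v - 5)*(v^3 - 2*v^2 + v) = v*(v - 5)*(v^2 - 2*v + 1) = v*(v - 5)*(v - 1)*(v - 1)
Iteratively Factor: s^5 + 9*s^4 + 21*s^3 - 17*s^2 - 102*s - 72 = (s - 2)*(s^4 + 11*s^3 + 43*s^2 + 69*s + 36) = (s - 2)*(s + 4)*(s^3 + 7*s^2 + 15*s + 9) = (s - 2)*(s + 3)*(s + 4)*(s^2 + 4*s + 3) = (s - 2)*(s + 3)^2*(s + 4)*(s + 1)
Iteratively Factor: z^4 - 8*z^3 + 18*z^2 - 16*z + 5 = (z - 1)*(z^3 - 7*z^2 + 11*z - 5) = (z - 1)^2*(z^2 - 6*z + 5) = (z - 1)^3*(z - 5)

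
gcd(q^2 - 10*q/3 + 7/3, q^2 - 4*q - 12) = 1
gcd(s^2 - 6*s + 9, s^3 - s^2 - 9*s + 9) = s - 3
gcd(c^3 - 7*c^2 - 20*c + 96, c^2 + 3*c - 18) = c - 3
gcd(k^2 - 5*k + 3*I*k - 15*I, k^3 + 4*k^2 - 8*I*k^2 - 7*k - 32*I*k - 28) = 1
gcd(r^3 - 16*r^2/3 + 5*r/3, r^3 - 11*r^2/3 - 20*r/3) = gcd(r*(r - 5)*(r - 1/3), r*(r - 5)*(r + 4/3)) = r^2 - 5*r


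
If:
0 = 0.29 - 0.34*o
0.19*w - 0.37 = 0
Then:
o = 0.85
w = 1.95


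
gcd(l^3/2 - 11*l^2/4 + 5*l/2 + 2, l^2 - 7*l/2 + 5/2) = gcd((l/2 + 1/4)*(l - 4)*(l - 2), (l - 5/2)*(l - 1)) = 1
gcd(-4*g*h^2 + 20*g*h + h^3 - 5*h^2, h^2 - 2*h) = h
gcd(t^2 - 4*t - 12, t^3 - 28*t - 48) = t^2 - 4*t - 12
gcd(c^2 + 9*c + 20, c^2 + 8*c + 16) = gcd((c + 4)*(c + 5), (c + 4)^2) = c + 4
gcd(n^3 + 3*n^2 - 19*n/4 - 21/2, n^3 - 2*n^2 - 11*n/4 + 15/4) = n + 3/2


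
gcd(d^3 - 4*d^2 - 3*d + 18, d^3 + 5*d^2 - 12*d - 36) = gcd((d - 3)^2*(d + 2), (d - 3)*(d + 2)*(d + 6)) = d^2 - d - 6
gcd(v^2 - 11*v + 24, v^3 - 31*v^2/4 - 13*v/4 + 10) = v - 8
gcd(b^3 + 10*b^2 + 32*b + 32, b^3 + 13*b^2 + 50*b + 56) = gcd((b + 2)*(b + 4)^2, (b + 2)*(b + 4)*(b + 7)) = b^2 + 6*b + 8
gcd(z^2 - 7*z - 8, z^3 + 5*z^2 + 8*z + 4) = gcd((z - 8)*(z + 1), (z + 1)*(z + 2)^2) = z + 1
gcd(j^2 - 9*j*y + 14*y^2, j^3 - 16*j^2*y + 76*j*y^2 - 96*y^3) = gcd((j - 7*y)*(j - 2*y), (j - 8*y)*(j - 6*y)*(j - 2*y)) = -j + 2*y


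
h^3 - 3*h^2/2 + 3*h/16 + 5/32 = (h - 5/4)*(h - 1/2)*(h + 1/4)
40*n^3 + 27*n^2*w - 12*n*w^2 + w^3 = (-8*n + w)*(-5*n + w)*(n + w)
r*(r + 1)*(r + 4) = r^3 + 5*r^2 + 4*r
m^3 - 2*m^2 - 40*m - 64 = (m - 8)*(m + 2)*(m + 4)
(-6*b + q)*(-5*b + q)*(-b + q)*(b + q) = -30*b^4 + 11*b^3*q + 29*b^2*q^2 - 11*b*q^3 + q^4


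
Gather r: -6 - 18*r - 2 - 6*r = -24*r - 8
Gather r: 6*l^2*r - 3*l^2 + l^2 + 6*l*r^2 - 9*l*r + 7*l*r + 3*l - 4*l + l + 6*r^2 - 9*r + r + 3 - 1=-2*l^2 + r^2*(6*l + 6) + r*(6*l^2 - 2*l - 8) + 2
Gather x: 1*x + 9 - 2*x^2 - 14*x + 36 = -2*x^2 - 13*x + 45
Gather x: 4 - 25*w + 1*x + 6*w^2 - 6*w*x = 6*w^2 - 25*w + x*(1 - 6*w) + 4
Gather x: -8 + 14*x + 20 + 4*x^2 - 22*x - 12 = 4*x^2 - 8*x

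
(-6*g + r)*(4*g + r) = -24*g^2 - 2*g*r + r^2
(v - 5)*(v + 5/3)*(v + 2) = v^3 - 4*v^2/3 - 15*v - 50/3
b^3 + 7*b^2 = b^2*(b + 7)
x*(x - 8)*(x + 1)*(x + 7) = x^4 - 57*x^2 - 56*x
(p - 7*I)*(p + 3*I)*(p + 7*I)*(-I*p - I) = -I*p^4 + 3*p^3 - I*p^3 + 3*p^2 - 49*I*p^2 + 147*p - 49*I*p + 147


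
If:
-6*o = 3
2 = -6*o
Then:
No Solution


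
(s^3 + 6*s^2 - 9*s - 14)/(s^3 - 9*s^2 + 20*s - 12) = (s^2 + 8*s + 7)/(s^2 - 7*s + 6)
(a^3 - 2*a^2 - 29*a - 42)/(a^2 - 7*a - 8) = (-a^3 + 2*a^2 + 29*a + 42)/(-a^2 + 7*a + 8)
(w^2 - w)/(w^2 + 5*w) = (w - 1)/(w + 5)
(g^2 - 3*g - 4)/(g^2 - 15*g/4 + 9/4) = 4*(g^2 - 3*g - 4)/(4*g^2 - 15*g + 9)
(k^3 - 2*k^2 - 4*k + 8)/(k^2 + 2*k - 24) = (k^3 - 2*k^2 - 4*k + 8)/(k^2 + 2*k - 24)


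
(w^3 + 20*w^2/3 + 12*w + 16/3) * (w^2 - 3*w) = w^5 + 11*w^4/3 - 8*w^3 - 92*w^2/3 - 16*w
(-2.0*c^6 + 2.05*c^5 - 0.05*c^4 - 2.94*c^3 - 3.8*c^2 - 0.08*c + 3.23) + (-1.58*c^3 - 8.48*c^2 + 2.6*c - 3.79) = -2.0*c^6 + 2.05*c^5 - 0.05*c^4 - 4.52*c^3 - 12.28*c^2 + 2.52*c - 0.56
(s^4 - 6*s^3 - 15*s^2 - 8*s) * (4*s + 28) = 4*s^5 + 4*s^4 - 228*s^3 - 452*s^2 - 224*s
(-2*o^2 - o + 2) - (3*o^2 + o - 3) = -5*o^2 - 2*o + 5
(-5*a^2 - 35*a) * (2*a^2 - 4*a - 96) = -10*a^4 - 50*a^3 + 620*a^2 + 3360*a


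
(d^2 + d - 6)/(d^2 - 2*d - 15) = (d - 2)/(d - 5)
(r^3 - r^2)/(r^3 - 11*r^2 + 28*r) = r*(r - 1)/(r^2 - 11*r + 28)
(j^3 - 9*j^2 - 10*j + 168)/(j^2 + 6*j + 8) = (j^2 - 13*j + 42)/(j + 2)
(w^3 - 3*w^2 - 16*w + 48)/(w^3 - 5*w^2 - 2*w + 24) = (w + 4)/(w + 2)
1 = 1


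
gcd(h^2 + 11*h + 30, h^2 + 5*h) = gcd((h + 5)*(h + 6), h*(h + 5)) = h + 5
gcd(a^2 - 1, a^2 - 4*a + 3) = a - 1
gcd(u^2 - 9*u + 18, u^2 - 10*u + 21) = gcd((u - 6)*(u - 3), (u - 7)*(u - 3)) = u - 3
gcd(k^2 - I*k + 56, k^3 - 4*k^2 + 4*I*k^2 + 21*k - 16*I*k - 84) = k + 7*I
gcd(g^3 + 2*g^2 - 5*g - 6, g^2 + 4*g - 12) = g - 2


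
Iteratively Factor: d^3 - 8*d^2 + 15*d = (d)*(d^2 - 8*d + 15) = d*(d - 5)*(d - 3)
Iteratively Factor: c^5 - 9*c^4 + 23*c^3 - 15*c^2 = (c - 5)*(c^4 - 4*c^3 + 3*c^2) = c*(c - 5)*(c^3 - 4*c^2 + 3*c) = c*(c - 5)*(c - 1)*(c^2 - 3*c) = c^2*(c - 5)*(c - 1)*(c - 3)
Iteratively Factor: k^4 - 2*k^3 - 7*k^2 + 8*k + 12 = (k + 1)*(k^3 - 3*k^2 - 4*k + 12) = (k - 3)*(k + 1)*(k^2 - 4) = (k - 3)*(k + 1)*(k + 2)*(k - 2)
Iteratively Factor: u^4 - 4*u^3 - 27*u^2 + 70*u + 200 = (u - 5)*(u^3 + u^2 - 22*u - 40) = (u - 5)^2*(u^2 + 6*u + 8) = (u - 5)^2*(u + 4)*(u + 2)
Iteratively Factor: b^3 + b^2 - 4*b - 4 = (b + 1)*(b^2 - 4) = (b - 2)*(b + 1)*(b + 2)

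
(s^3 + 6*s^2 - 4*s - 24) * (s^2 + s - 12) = s^5 + 7*s^4 - 10*s^3 - 100*s^2 + 24*s + 288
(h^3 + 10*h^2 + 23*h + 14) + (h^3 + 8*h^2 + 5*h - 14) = 2*h^3 + 18*h^2 + 28*h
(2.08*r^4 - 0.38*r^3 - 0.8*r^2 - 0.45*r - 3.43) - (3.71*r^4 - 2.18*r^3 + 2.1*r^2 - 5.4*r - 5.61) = -1.63*r^4 + 1.8*r^3 - 2.9*r^2 + 4.95*r + 2.18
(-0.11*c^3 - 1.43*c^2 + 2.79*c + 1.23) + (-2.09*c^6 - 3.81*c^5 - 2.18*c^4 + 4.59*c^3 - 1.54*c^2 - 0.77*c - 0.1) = -2.09*c^6 - 3.81*c^5 - 2.18*c^4 + 4.48*c^3 - 2.97*c^2 + 2.02*c + 1.13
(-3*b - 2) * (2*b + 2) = -6*b^2 - 10*b - 4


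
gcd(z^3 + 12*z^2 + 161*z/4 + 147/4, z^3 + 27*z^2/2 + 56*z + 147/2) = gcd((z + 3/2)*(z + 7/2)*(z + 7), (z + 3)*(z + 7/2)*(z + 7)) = z^2 + 21*z/2 + 49/2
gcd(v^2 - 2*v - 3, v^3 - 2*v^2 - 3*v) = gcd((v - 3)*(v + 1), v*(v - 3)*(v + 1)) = v^2 - 2*v - 3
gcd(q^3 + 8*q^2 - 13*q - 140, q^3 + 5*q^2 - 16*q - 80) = q^2 + q - 20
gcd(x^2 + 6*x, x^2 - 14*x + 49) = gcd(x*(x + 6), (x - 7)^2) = 1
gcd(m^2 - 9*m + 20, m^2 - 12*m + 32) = m - 4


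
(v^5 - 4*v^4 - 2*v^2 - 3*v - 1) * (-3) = -3*v^5 + 12*v^4 + 6*v^2 + 9*v + 3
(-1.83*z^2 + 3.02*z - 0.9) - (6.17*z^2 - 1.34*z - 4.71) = -8.0*z^2 + 4.36*z + 3.81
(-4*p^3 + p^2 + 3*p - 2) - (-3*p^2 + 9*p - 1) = -4*p^3 + 4*p^2 - 6*p - 1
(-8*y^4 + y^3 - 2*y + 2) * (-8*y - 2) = 64*y^5 + 8*y^4 - 2*y^3 + 16*y^2 - 12*y - 4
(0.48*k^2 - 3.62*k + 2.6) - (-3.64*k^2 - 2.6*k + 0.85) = 4.12*k^2 - 1.02*k + 1.75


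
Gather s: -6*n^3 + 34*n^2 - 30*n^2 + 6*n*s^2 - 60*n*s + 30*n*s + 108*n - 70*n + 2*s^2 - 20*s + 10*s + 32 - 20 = -6*n^3 + 4*n^2 + 38*n + s^2*(6*n + 2) + s*(-30*n - 10) + 12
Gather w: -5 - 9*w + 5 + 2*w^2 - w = 2*w^2 - 10*w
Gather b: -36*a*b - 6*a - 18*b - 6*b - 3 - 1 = -6*a + b*(-36*a - 24) - 4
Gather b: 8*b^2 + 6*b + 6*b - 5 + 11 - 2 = 8*b^2 + 12*b + 4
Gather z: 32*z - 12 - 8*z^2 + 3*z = -8*z^2 + 35*z - 12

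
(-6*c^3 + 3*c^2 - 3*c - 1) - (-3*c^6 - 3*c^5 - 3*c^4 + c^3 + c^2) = 3*c^6 + 3*c^5 + 3*c^4 - 7*c^3 + 2*c^2 - 3*c - 1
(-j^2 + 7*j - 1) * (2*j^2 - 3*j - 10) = -2*j^4 + 17*j^3 - 13*j^2 - 67*j + 10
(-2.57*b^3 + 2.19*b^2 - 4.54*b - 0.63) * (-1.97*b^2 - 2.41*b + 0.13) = 5.0629*b^5 + 1.8794*b^4 + 3.3318*b^3 + 12.4672*b^2 + 0.9281*b - 0.0819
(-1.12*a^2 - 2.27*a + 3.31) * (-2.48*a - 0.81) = 2.7776*a^3 + 6.5368*a^2 - 6.3701*a - 2.6811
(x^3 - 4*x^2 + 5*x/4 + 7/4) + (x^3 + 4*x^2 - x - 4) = 2*x^3 + x/4 - 9/4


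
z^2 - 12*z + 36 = (z - 6)^2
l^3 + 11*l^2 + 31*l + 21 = (l + 1)*(l + 3)*(l + 7)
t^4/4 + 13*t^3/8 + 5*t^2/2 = t^2*(t/4 + 1)*(t + 5/2)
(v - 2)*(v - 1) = v^2 - 3*v + 2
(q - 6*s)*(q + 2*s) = q^2 - 4*q*s - 12*s^2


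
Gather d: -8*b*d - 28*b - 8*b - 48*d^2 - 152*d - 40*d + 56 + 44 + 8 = -36*b - 48*d^2 + d*(-8*b - 192) + 108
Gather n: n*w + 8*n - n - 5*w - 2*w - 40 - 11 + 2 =n*(w + 7) - 7*w - 49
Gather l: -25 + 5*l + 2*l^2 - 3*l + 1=2*l^2 + 2*l - 24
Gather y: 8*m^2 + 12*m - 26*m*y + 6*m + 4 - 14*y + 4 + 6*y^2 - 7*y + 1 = 8*m^2 + 18*m + 6*y^2 + y*(-26*m - 21) + 9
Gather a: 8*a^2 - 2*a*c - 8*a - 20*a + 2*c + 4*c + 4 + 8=8*a^2 + a*(-2*c - 28) + 6*c + 12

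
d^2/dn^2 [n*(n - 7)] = 2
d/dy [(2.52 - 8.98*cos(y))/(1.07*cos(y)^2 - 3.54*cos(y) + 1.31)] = (-9.6086*cos(y)^2 + 5.3928*cos(y) + 2.843)*sin(y)/(1.1449*cos(y)^4 - 7.5756*cos(y)^3 + 15.335*cos(y)^2 - 9.2748*cos(y) + 1.7161)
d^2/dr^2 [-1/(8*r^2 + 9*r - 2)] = 2*(64*r^2 + 72*r - (16*r + 9)^2 - 16)/(8*r^2 + 9*r - 2)^3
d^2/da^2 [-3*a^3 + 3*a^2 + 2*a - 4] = 6 - 18*a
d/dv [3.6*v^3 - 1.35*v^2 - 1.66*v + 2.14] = 10.8*v^2 - 2.7*v - 1.66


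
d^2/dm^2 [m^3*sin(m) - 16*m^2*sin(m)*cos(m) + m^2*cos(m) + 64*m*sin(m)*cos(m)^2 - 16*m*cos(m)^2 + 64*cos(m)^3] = -m^3*sin(m) + 32*m^2*sin(2*m) + 5*m^2*cos(m) - 14*m*sin(m) - 144*m*sin(3*m) - 32*m*cos(2*m) + 16*sin(2*m) - 14*cos(m) - 48*cos(3*m)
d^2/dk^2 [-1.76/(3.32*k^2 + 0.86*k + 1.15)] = (38.798848*k^2 + 10.050304*k - 1.76*(6.64*k + 0.86)*(13.28*k + 1.72) + 13.43936)/(3.32*k^2 + 0.86*k + 1.15)^3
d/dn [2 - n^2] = -2*n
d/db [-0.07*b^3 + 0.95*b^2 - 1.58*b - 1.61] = -0.21*b^2 + 1.9*b - 1.58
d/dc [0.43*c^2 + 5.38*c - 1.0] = 0.86*c + 5.38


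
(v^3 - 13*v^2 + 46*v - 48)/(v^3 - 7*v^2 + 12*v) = (v^2 - 10*v + 16)/(v*(v - 4))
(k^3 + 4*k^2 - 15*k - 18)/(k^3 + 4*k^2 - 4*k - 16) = (k^3 + 4*k^2 - 15*k - 18)/(k^3 + 4*k^2 - 4*k - 16)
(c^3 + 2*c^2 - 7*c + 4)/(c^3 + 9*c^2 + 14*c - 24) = (c - 1)/(c + 6)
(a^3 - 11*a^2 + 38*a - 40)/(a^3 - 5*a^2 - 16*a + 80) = (a - 2)/(a + 4)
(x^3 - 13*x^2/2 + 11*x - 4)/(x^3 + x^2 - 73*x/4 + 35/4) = 2*(x^2 - 6*x + 8)/(2*x^2 + 3*x - 35)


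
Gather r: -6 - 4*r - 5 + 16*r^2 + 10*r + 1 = 16*r^2 + 6*r - 10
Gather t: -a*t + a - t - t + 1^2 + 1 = a + t*(-a - 2) + 2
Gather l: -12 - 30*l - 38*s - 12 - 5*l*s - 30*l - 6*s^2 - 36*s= l*(-5*s - 60) - 6*s^2 - 74*s - 24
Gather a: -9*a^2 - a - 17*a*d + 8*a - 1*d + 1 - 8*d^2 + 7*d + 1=-9*a^2 + a*(7 - 17*d) - 8*d^2 + 6*d + 2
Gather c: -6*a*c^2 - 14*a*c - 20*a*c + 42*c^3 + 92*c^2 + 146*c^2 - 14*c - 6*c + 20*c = -34*a*c + 42*c^3 + c^2*(238 - 6*a)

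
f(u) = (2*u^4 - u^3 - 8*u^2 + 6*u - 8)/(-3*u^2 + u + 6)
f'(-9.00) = 12.14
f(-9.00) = -53.42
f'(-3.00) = 4.87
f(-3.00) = -3.79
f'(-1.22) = 1782.20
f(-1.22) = -66.65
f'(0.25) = 0.22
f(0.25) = -1.16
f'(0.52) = -0.81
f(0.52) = -1.23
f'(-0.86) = 16.78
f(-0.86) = -5.94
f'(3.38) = -4.64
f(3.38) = -5.76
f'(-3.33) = 5.08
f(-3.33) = -5.43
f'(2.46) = -4.53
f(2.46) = -1.72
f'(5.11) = -6.73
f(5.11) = -15.53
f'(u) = (6*u - 1)*(2*u^4 - u^3 - 8*u^2 + 6*u - 8)/(-3*u^2 + u + 6)^2 + (8*u^3 - 3*u^2 - 16*u + 6)/(-3*u^2 + u + 6) = (-12*u^5 + 9*u^4 + 46*u^3 - 8*u^2 - 144*u + 44)/(9*u^4 - 6*u^3 - 35*u^2 + 12*u + 36)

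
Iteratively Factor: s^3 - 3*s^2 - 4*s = (s - 4)*(s^2 + s) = (s - 4)*(s + 1)*(s)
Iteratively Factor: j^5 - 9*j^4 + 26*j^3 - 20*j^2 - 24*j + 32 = (j - 2)*(j^4 - 7*j^3 + 12*j^2 + 4*j - 16) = (j - 2)^2*(j^3 - 5*j^2 + 2*j + 8) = (j - 2)^2*(j + 1)*(j^2 - 6*j + 8) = (j - 2)^3*(j + 1)*(j - 4)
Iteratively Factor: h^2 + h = (h)*(h + 1)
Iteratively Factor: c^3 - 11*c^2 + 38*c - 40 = (c - 2)*(c^2 - 9*c + 20) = (c - 4)*(c - 2)*(c - 5)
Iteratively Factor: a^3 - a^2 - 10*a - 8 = (a + 1)*(a^2 - 2*a - 8) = (a + 1)*(a + 2)*(a - 4)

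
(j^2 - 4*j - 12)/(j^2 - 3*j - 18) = (j + 2)/(j + 3)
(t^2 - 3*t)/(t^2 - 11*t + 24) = t/(t - 8)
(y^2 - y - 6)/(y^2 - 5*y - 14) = (y - 3)/(y - 7)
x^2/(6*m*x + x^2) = x/(6*m + x)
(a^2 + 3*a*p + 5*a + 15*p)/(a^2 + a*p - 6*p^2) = (-a - 5)/(-a + 2*p)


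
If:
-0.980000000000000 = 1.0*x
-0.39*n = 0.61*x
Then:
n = 1.53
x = -0.98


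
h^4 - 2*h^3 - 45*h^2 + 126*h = h*(h - 6)*(h - 3)*(h + 7)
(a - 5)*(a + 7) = a^2 + 2*a - 35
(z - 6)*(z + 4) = z^2 - 2*z - 24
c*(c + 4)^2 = c^3 + 8*c^2 + 16*c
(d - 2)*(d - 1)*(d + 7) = d^3 + 4*d^2 - 19*d + 14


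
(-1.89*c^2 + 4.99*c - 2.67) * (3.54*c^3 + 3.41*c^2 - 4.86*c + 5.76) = -6.6906*c^5 + 11.2197*c^4 + 16.7495*c^3 - 44.2425*c^2 + 41.7186*c - 15.3792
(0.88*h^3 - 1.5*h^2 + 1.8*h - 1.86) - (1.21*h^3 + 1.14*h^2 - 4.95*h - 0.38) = -0.33*h^3 - 2.64*h^2 + 6.75*h - 1.48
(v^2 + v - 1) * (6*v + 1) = 6*v^3 + 7*v^2 - 5*v - 1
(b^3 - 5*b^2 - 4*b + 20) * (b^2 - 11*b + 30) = b^5 - 16*b^4 + 81*b^3 - 86*b^2 - 340*b + 600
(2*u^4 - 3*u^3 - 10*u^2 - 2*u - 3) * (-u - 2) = -2*u^5 - u^4 + 16*u^3 + 22*u^2 + 7*u + 6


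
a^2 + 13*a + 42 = (a + 6)*(a + 7)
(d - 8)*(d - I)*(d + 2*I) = d^3 - 8*d^2 + I*d^2 + 2*d - 8*I*d - 16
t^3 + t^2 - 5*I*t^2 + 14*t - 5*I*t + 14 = (t + 1)*(t - 7*I)*(t + 2*I)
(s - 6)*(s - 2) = s^2 - 8*s + 12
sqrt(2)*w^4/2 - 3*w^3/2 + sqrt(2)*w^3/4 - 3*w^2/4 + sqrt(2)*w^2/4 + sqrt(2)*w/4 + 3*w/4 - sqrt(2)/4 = (w - 1/2)*(w - sqrt(2))*(w - sqrt(2)/2)*(sqrt(2)*w/2 + sqrt(2)/2)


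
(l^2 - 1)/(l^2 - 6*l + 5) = (l + 1)/(l - 5)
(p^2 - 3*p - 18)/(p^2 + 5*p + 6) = (p - 6)/(p + 2)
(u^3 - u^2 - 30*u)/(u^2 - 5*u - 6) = u*(u + 5)/(u + 1)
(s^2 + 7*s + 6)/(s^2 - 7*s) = (s^2 + 7*s + 6)/(s*(s - 7))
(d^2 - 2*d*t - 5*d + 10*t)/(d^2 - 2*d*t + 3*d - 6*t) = (d - 5)/(d + 3)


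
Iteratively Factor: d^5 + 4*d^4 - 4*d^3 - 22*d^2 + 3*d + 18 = (d - 1)*(d^4 + 5*d^3 + d^2 - 21*d - 18) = (d - 1)*(d + 3)*(d^3 + 2*d^2 - 5*d - 6) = (d - 1)*(d + 3)^2*(d^2 - d - 2) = (d - 2)*(d - 1)*(d + 3)^2*(d + 1)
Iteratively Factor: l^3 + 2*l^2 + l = (l + 1)*(l^2 + l) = (l + 1)^2*(l)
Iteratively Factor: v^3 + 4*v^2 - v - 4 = (v + 4)*(v^2 - 1) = (v + 1)*(v + 4)*(v - 1)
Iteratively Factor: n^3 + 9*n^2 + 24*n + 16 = (n + 1)*(n^2 + 8*n + 16) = (n + 1)*(n + 4)*(n + 4)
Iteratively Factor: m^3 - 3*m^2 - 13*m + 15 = (m - 1)*(m^2 - 2*m - 15) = (m - 5)*(m - 1)*(m + 3)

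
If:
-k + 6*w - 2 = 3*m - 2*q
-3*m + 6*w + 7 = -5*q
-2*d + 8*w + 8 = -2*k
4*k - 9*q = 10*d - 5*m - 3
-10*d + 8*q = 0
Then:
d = -212/335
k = -444/67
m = 674/335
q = -53/67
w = 167/335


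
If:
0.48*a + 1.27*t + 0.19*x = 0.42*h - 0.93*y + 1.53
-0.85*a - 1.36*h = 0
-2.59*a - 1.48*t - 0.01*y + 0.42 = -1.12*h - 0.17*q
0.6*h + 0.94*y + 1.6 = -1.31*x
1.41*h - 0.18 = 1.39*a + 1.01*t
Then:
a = 0.385453679515236*y - 0.965692147772043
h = 0.603557592357527 - 0.240908549697022*y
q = -0.0277183421392681*y - 3.80531489635054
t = 1.99339434715569 - 0.866793732276217*y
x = -0.607217458154035*y - 1.497812637721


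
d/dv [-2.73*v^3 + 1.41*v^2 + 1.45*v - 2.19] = -8.19*v^2 + 2.82*v + 1.45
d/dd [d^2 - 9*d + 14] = 2*d - 9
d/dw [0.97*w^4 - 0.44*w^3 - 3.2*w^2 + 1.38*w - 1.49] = 3.88*w^3 - 1.32*w^2 - 6.4*w + 1.38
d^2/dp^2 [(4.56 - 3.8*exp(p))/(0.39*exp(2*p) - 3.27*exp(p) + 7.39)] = (-0.57798*exp(4*p) - 2.071836*exp(3*p) + 48.265776*exp(2*p) - 95.6380199999999*exp(p) - 97.332212)*exp(p)/(0.059319*exp(6*p) - 1.492101*exp(5*p) + 15.88275*exp(4*p) - 91.512585*exp(3*p) + 300.95775*exp(2*p) - 535.744701*exp(p) + 403.583419)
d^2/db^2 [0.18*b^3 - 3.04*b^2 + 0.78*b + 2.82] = 1.08*b - 6.08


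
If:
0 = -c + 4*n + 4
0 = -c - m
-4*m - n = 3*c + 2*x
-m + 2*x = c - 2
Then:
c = -4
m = 4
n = -2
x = -1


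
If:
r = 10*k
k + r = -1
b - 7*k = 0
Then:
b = -7/11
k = -1/11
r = -10/11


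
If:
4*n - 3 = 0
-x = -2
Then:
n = 3/4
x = 2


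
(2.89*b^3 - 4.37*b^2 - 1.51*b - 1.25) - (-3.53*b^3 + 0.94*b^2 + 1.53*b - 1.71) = 6.42*b^3 - 5.31*b^2 - 3.04*b + 0.46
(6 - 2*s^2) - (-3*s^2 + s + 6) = s^2 - s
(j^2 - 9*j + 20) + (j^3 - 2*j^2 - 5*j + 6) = j^3 - j^2 - 14*j + 26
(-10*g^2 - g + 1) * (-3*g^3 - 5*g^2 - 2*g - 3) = 30*g^5 + 53*g^4 + 22*g^3 + 27*g^2 + g - 3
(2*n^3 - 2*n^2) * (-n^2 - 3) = -2*n^5 + 2*n^4 - 6*n^3 + 6*n^2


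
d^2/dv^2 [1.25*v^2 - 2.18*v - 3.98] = 2.50000000000000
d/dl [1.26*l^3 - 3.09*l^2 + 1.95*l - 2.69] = 3.78*l^2 - 6.18*l + 1.95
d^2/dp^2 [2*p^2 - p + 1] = 4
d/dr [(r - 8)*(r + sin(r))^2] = (r + sin(r))*(r + (2*r - 16)*(cos(r) + 1) + sin(r))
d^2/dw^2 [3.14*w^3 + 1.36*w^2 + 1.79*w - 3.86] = 18.84*w + 2.72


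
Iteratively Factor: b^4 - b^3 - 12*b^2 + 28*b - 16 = (b - 2)*(b^3 + b^2 - 10*b + 8) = (b - 2)^2*(b^2 + 3*b - 4) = (b - 2)^2*(b + 4)*(b - 1)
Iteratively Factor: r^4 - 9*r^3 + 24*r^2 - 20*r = (r)*(r^3 - 9*r^2 + 24*r - 20) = r*(r - 2)*(r^2 - 7*r + 10) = r*(r - 5)*(r - 2)*(r - 2)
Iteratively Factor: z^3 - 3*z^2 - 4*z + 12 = (z - 2)*(z^2 - z - 6) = (z - 3)*(z - 2)*(z + 2)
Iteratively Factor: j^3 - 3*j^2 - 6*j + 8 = (j - 1)*(j^2 - 2*j - 8) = (j - 1)*(j + 2)*(j - 4)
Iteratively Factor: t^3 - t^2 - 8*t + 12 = (t + 3)*(t^2 - 4*t + 4) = (t - 2)*(t + 3)*(t - 2)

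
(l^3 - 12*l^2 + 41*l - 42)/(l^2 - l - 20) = (-l^3 + 12*l^2 - 41*l + 42)/(-l^2 + l + 20)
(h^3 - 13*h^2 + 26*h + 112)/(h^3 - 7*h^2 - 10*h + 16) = (h - 7)/(h - 1)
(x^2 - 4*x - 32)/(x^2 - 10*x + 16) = (x + 4)/(x - 2)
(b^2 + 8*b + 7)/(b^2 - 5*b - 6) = (b + 7)/(b - 6)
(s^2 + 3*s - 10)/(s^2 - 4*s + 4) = (s + 5)/(s - 2)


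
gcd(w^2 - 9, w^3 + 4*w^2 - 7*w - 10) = 1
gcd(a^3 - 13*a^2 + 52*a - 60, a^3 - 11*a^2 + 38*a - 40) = a^2 - 7*a + 10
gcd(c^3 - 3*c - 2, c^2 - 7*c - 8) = c + 1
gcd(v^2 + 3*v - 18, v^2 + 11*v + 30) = v + 6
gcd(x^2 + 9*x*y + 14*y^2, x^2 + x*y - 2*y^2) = x + 2*y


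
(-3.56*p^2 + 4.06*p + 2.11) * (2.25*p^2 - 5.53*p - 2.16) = -8.01*p^4 + 28.8218*p^3 - 10.0147*p^2 - 20.4379*p - 4.5576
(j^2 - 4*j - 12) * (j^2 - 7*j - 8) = j^4 - 11*j^3 + 8*j^2 + 116*j + 96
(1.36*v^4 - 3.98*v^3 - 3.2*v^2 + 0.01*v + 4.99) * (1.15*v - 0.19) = 1.564*v^5 - 4.8354*v^4 - 2.9238*v^3 + 0.6195*v^2 + 5.7366*v - 0.9481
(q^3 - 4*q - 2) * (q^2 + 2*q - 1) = q^5 + 2*q^4 - 5*q^3 - 10*q^2 + 2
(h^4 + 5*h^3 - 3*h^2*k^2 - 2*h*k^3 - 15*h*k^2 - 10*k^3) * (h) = h^5 + 5*h^4 - 3*h^3*k^2 - 2*h^2*k^3 - 15*h^2*k^2 - 10*h*k^3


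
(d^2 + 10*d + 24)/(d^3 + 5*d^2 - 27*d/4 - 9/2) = 4*(d + 4)/(4*d^2 - 4*d - 3)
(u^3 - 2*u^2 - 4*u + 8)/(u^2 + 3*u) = (u^3 - 2*u^2 - 4*u + 8)/(u*(u + 3))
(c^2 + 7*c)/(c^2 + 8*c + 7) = c/(c + 1)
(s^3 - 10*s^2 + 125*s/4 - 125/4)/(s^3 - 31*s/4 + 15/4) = (2*s^2 - 15*s + 25)/(2*s^2 + 5*s - 3)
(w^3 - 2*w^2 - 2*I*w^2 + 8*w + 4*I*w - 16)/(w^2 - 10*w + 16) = (w^2 - 2*I*w + 8)/(w - 8)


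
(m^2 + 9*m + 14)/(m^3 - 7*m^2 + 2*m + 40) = (m + 7)/(m^2 - 9*m + 20)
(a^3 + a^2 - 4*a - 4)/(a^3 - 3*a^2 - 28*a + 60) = (a^2 + 3*a + 2)/(a^2 - a - 30)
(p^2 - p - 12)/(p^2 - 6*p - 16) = (-p^2 + p + 12)/(-p^2 + 6*p + 16)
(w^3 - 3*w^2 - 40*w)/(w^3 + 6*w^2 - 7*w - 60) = w*(w - 8)/(w^2 + w - 12)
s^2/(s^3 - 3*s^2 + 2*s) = s/(s^2 - 3*s + 2)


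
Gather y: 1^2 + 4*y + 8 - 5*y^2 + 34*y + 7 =-5*y^2 + 38*y + 16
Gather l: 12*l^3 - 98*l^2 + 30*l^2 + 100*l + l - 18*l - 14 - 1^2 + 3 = 12*l^3 - 68*l^2 + 83*l - 12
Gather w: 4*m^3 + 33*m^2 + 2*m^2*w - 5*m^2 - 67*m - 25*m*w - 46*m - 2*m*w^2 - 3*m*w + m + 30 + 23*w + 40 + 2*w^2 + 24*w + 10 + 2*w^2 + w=4*m^3 + 28*m^2 - 112*m + w^2*(4 - 2*m) + w*(2*m^2 - 28*m + 48) + 80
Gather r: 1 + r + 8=r + 9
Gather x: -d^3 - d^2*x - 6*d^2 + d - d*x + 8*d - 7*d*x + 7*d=-d^3 - 6*d^2 + 16*d + x*(-d^2 - 8*d)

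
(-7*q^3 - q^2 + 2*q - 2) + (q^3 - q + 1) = -6*q^3 - q^2 + q - 1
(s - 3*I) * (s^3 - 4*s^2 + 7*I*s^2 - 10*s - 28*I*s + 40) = s^4 - 4*s^3 + 4*I*s^3 + 11*s^2 - 16*I*s^2 - 44*s + 30*I*s - 120*I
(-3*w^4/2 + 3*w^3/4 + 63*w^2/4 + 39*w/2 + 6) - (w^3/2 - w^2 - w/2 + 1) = -3*w^4/2 + w^3/4 + 67*w^2/4 + 20*w + 5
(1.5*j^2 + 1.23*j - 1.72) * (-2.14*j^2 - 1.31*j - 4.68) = -3.21*j^4 - 4.5972*j^3 - 4.9505*j^2 - 3.5032*j + 8.0496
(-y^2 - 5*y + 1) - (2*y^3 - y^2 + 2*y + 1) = -2*y^3 - 7*y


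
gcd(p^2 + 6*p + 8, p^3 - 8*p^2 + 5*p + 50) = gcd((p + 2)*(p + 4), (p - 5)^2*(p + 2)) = p + 2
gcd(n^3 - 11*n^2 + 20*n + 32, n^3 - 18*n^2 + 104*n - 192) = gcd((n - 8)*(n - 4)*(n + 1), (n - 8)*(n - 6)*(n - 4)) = n^2 - 12*n + 32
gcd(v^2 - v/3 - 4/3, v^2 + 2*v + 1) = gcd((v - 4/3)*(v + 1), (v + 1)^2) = v + 1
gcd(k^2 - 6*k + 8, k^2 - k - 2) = k - 2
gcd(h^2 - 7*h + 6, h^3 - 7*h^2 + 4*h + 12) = h - 6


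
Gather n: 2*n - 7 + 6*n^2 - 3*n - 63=6*n^2 - n - 70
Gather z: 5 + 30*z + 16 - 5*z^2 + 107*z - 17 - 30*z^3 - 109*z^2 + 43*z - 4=-30*z^3 - 114*z^2 + 180*z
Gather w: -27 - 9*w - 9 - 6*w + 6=-15*w - 30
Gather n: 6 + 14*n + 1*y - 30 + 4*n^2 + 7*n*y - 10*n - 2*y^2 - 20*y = 4*n^2 + n*(7*y + 4) - 2*y^2 - 19*y - 24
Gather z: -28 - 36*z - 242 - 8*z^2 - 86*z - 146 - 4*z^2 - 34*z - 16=-12*z^2 - 156*z - 432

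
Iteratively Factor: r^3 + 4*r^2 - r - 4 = (r - 1)*(r^2 + 5*r + 4) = (r - 1)*(r + 1)*(r + 4)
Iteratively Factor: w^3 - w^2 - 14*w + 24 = (w + 4)*(w^2 - 5*w + 6) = (w - 3)*(w + 4)*(w - 2)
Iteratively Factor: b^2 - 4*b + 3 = (b - 1)*(b - 3)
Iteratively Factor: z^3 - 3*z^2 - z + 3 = (z + 1)*(z^2 - 4*z + 3) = (z - 3)*(z + 1)*(z - 1)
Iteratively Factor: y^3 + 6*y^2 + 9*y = (y + 3)*(y^2 + 3*y) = y*(y + 3)*(y + 3)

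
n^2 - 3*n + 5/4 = (n - 5/2)*(n - 1/2)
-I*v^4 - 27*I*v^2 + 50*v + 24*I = (v - 6*I)*(v + I)*(v + 4*I)*(-I*v + 1)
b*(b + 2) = b^2 + 2*b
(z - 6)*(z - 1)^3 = z^4 - 9*z^3 + 21*z^2 - 19*z + 6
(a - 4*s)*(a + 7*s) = a^2 + 3*a*s - 28*s^2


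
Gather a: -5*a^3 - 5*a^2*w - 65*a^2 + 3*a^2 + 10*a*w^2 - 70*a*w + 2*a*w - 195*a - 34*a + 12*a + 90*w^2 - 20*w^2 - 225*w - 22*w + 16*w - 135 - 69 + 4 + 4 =-5*a^3 + a^2*(-5*w - 62) + a*(10*w^2 - 68*w - 217) + 70*w^2 - 231*w - 196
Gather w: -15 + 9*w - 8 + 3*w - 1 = 12*w - 24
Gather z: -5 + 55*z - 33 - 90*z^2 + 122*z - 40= -90*z^2 + 177*z - 78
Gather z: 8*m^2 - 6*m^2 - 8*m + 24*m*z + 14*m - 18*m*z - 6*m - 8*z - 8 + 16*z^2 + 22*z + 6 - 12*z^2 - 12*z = 2*m^2 + 4*z^2 + z*(6*m + 2) - 2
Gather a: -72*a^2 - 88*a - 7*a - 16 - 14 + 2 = -72*a^2 - 95*a - 28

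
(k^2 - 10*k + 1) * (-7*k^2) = -7*k^4 + 70*k^3 - 7*k^2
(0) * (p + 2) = 0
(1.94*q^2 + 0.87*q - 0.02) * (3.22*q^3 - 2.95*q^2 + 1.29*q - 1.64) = 6.2468*q^5 - 2.9216*q^4 - 0.1283*q^3 - 2.0003*q^2 - 1.4526*q + 0.0328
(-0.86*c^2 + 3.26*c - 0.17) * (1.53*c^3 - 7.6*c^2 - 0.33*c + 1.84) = -1.3158*c^5 + 11.5238*c^4 - 24.7523*c^3 - 1.3662*c^2 + 6.0545*c - 0.3128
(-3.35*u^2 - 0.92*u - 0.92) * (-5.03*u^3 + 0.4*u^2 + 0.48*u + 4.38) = 16.8505*u^5 + 3.2876*u^4 + 2.6516*u^3 - 15.4826*u^2 - 4.4712*u - 4.0296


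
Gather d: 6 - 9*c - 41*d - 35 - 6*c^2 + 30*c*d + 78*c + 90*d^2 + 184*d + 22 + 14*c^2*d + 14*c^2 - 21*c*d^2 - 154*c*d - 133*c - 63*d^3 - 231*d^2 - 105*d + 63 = 8*c^2 - 64*c - 63*d^3 + d^2*(-21*c - 141) + d*(14*c^2 - 124*c + 38) + 56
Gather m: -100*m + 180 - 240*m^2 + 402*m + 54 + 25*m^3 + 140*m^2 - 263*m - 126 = 25*m^3 - 100*m^2 + 39*m + 108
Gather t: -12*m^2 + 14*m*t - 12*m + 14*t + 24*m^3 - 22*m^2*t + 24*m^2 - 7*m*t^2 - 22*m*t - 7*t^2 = 24*m^3 + 12*m^2 - 12*m + t^2*(-7*m - 7) + t*(-22*m^2 - 8*m + 14)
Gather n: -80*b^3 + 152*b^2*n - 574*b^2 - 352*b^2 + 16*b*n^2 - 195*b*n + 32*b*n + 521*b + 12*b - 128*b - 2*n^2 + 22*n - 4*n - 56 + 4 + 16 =-80*b^3 - 926*b^2 + 405*b + n^2*(16*b - 2) + n*(152*b^2 - 163*b + 18) - 36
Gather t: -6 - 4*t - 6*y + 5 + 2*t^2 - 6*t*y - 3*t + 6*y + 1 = 2*t^2 + t*(-6*y - 7)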